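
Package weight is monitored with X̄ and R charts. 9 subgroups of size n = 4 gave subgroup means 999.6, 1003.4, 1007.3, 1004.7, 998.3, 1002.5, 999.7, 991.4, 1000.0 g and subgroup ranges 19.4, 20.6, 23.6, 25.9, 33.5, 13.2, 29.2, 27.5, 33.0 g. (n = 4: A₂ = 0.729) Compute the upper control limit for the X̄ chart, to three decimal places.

X̄̄ = (999.6 + 1003.4 + 1007.3 + 1004.7 + 998.3 + 1002.5 + 999.7 + 991.4 + 1000.0) / 9 = 9006.9000 / 9 = 1000.7667
R̄ = (19.4 + 20.6 + 23.6 + 25.9 + 33.5 + 13.2 + 29.2 + 27.5 + 33.0) / 9 = 225.9000 / 9 = 25.1000
UCL = X̄̄ + A₂·R̄ = 1000.7667 + 0.729 × 25.1000 = 1019.0646

1019.065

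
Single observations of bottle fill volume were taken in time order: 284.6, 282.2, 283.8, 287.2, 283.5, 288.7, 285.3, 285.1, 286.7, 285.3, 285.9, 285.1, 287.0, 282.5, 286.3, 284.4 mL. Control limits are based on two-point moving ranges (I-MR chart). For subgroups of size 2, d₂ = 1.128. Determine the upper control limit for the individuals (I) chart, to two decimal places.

291.68

X̄ = (284.6 + 282.2 + 283.8 + 287.2 + 283.5 + 288.7 + 285.3 + 285.1 + 286.7 + 285.3 + 285.9 + 285.1 + 287.0 + 282.5 + 286.3 + 284.4) / 16 = 285.2250
Moving ranges: 2.4, 1.6, 3.4, 3.7, 5.2, 3.4, 0.2, 1.6, 1.4, 0.6, 0.8, 1.9, 4.5, 3.8, 1.9; M̄R̄ = 36.4000 / 15 = 2.4267
UCL = X̄ + 3·M̄R̄/d₂ = 285.2250 + 3 × 2.4267 / 1.128 = 291.6789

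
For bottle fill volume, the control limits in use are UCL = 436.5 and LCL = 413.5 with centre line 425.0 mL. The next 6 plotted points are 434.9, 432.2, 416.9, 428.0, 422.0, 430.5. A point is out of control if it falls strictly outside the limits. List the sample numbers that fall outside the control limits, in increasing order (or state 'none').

none

All 6 points lie within [413.5, 436.5].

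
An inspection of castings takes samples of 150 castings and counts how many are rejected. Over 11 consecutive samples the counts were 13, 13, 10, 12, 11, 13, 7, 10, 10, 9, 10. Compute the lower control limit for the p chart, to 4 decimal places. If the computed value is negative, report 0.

0.0084

p̄ = Σdᵢ / (k·n) = 118 / (11 × 150) = 0.07152
LCL = p̄ − 3·√(p̄(1−p̄)/n) = 0.07152 − 3 × 0.02104 = 0.00840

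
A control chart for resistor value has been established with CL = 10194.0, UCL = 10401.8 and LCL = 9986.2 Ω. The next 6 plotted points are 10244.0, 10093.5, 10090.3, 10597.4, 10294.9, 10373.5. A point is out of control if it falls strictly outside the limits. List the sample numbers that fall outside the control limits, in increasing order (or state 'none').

4

Compare each point to [9986.2, 10401.8]: sample 4 = 10597.4 > UCL.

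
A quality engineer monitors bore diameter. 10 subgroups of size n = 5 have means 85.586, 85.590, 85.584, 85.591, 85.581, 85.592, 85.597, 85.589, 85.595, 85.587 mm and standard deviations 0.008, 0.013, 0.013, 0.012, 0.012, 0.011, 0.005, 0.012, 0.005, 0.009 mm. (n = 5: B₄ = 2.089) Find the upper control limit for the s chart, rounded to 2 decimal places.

0.02

s̄ = (0.008 + 0.013 + 0.013 + 0.012 + 0.012 + 0.011 + 0.005 + 0.012 + 0.005 + 0.009) / 10 = 0.0100
UCL_s = B₄·s̄ = 2.089 × 0.0100 = 0.0209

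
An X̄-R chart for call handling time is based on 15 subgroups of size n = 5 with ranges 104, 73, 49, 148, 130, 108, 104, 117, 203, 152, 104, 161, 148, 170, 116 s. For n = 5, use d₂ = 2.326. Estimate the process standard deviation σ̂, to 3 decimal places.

R̄ = (104 + 73 + 49 + 148 + 130 + 108 + 104 + 117 + 203 + 152 + 104 + 161 + 148 + 170 + 116) / 15 = 125.8000
σ̂ = R̄ / d₂ = 125.8000 / 2.326 = 54.0843

54.084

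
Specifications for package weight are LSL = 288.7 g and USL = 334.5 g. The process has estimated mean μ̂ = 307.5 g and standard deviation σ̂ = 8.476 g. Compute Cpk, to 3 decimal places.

0.739

Cpu = (USL − μ̂) / (3σ̂) = (334.5 − 307.5) / (3 × 8.476) = 1.0618; Cpl = (μ̂ − LSL) / (3σ̂) = (307.5 − 288.7) / (3 × 8.476) = 0.7393; Cpk = min(Cpu, Cpl) = 0.7393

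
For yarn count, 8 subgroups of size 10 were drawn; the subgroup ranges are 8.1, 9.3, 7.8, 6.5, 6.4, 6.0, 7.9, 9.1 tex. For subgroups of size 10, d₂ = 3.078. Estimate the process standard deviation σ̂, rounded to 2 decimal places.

2.48

R̄ = (8.1 + 9.3 + 7.8 + 6.5 + 6.4 + 6.0 + 7.9 + 9.1) / 8 = 7.6375
σ̂ = R̄ / d₂ = 7.6375 / 3.078 = 2.4813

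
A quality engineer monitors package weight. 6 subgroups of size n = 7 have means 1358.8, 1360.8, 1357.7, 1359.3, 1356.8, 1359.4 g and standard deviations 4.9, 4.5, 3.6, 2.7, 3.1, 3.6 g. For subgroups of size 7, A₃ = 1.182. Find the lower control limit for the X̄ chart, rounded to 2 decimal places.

X̄̄ = (1358.8 + 1360.8 + 1357.7 + 1359.3 + 1356.8 + 1359.4) / 6 = 1358.8000
s̄ = (4.9 + 4.5 + 3.6 + 2.7 + 3.1 + 3.6) / 6 = 3.7333
LCL = X̄̄ − A₃·s̄ = 1358.8000 − 1.182 × 3.7333 = 1354.3872

1354.39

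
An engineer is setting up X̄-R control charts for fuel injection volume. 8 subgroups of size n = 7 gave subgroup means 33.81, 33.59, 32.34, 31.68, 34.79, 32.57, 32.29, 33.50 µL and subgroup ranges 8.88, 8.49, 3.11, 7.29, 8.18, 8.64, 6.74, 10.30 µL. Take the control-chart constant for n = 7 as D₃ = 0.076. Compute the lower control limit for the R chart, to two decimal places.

R̄ = (8.88 + 8.49 + 3.11 + 7.29 + 8.18 + 8.64 + 6.74 + 10.30) / 8 = 61.6300 / 8 = 7.7038
LCL_R = D₃·R̄ = 0.076 × 7.7038 = 0.5855

0.59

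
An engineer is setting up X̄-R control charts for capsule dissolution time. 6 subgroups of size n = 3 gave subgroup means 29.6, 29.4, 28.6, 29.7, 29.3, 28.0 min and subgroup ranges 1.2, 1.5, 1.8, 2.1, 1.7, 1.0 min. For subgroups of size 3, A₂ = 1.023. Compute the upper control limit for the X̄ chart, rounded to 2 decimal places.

X̄̄ = (29.6 + 29.4 + 28.6 + 29.7 + 29.3 + 28.0) / 6 = 174.6000 / 6 = 29.1000
R̄ = (1.2 + 1.5 + 1.8 + 2.1 + 1.7 + 1.0) / 6 = 9.3000 / 6 = 1.5500
UCL = X̄̄ + A₂·R̄ = 29.1000 + 1.023 × 1.5500 = 30.6856

30.69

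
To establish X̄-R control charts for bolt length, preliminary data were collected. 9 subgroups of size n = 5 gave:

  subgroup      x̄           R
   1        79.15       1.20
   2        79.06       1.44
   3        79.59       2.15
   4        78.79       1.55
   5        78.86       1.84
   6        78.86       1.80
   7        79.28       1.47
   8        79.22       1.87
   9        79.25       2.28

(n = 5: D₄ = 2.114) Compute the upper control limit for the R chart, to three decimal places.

R̄ = (1.20 + 1.44 + 2.15 + 1.55 + 1.84 + 1.80 + 1.47 + 1.87 + 2.28) / 9 = 15.6000 / 9 = 1.7333
UCL_R = D₄·R̄ = 2.114 × 1.7333 = 3.6643

3.664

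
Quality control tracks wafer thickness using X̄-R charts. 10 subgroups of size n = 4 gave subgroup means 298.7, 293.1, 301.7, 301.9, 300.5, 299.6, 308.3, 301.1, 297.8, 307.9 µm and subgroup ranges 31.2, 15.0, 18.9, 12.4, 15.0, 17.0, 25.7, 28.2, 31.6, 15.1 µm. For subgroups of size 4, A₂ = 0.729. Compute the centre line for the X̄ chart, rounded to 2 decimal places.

301.06

X̄̄ = (298.7 + 293.1 + 301.7 + 301.9 + 300.5 + 299.6 + 308.3 + 301.1 + 297.8 + 307.9) / 10 = 3010.6000 / 10 = 301.0600
CL = X̄̄ = 301.0600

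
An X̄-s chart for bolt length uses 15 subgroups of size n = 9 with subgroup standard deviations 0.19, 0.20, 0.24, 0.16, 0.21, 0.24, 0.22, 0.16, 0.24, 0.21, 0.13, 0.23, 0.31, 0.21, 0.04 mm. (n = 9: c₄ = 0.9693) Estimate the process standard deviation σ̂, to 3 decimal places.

0.206

s̄ = (0.19 + 0.20 + 0.24 + 0.16 + 0.21 + 0.24 + 0.22 + 0.16 + 0.24 + 0.21 + 0.13 + 0.23 + 0.31 + 0.21 + 0.04) / 15 = 0.1993
σ̂ = s̄ / c₄ = 0.1993 / 0.9693 = 0.2056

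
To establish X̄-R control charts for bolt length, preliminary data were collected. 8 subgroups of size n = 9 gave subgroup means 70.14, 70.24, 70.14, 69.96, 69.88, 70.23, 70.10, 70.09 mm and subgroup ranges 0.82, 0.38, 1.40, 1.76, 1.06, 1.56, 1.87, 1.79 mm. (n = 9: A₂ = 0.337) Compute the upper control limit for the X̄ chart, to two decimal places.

70.55

X̄̄ = (70.14 + 70.24 + 70.14 + 69.96 + 69.88 + 70.23 + 70.10 + 70.09) / 8 = 560.7800 / 8 = 70.0975
R̄ = (0.82 + 0.38 + 1.40 + 1.76 + 1.06 + 1.56 + 1.87 + 1.79) / 8 = 10.6400 / 8 = 1.3300
UCL = X̄̄ + A₂·R̄ = 70.0975 + 0.337 × 1.3300 = 70.5457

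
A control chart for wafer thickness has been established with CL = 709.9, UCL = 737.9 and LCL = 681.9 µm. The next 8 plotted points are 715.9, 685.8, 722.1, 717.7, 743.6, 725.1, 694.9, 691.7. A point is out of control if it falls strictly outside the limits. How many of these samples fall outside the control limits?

1

Compare each point to [681.9, 737.9]: sample 5 = 743.6 > UCL.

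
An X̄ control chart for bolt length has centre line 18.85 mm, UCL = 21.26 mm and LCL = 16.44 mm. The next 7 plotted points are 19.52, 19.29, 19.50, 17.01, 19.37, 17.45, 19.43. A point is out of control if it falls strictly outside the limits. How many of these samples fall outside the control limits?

0

All 7 points lie within [16.44, 21.26].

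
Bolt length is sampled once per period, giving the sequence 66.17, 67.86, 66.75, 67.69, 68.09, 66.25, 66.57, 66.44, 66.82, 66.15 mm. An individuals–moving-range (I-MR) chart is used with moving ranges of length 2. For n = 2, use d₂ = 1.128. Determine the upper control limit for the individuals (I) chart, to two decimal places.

69.09

X̄ = (66.17 + 67.86 + 66.75 + 67.69 + 68.09 + 66.25 + 66.57 + 66.44 + 66.82 + 66.15) / 10 = 66.8790
Moving ranges: 1.69, 1.11, 0.94, 0.40, 1.84, 0.32, 0.13, 0.38, 0.67; M̄R̄ = 7.4800 / 9 = 0.8311
UCL = X̄ + 3·M̄R̄/d₂ = 66.8790 + 3 × 0.8311 / 1.128 = 69.0894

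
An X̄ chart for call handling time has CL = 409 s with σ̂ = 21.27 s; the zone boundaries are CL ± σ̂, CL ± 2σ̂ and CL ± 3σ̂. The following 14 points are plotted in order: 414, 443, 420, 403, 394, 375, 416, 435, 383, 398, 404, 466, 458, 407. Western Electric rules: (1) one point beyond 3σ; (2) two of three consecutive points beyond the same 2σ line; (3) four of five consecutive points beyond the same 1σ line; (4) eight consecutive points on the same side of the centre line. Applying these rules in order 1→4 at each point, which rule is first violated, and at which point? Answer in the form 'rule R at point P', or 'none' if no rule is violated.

rule 2 at point 13

Zone of each point (C = within 1σ̂, B = 1σ̂–2σ̂, A = 2σ̂–3σ̂, * = beyond 3σ̂; sign = side of CL): 1:+C, 2:+B, 3:+C, 4:-C, 5:-C, 6:-B, 7:+C, 8:+B, 9:-B, 10:-C, 11:-C, 12:+A, 13:+A, 14:-C
Rule 2 (two of three consecutive points beyond the same 2σ limit) is satisfied at point 13.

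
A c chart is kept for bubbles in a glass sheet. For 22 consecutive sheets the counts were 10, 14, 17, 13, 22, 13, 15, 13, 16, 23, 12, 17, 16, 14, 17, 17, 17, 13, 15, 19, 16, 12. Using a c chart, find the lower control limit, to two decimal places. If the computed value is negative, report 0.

3.69

c̄ = (10 + 14 + 17 + 13 + 22 + 13 + 15 + 13 + 16 + 23 + 12 + 17 + 16 + 14 + 17 + 17 + 17 + 13 + 15 + 19 + 16 + 12) / 22 = 341 / 22 = 15.5000
LCL = c̄ − 3√c̄ = 15.5000 − 3 × 3.9370 = 3.6890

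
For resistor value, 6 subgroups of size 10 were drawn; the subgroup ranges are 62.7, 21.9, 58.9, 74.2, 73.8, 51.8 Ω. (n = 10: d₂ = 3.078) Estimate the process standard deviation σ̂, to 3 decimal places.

R̄ = (62.7 + 21.9 + 58.9 + 74.2 + 73.8 + 51.8) / 6 = 57.2167
σ̂ = R̄ / d₂ = 57.2167 / 3.078 = 18.5889

18.589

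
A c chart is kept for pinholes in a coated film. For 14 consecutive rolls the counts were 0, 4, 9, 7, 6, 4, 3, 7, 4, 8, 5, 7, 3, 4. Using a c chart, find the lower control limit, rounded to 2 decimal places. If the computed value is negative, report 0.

0.00

c̄ = (0 + 4 + 9 + 7 + 6 + 4 + 3 + 7 + 4 + 8 + 5 + 7 + 3 + 4) / 14 = 71 / 14 = 5.0714
LCL = c̄ − 3√c̄ = 5.0714 − 3 × 2.2520 = -1.6845 → 0 (cannot be negative)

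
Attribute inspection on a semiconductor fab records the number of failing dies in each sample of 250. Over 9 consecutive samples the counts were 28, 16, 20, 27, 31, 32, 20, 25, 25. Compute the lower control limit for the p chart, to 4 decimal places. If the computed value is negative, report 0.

p̄ = Σdᵢ / (k·n) = 224 / (9 × 250) = 0.09956
LCL = p̄ − 3·√(p̄(1−p̄)/n) = 0.09956 − 3 × 0.01894 = 0.04275

0.0427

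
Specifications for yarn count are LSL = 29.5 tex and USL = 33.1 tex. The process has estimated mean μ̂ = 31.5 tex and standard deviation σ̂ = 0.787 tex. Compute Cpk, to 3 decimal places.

0.678

Cpu = (USL − μ̂) / (3σ̂) = (33.1 − 31.5) / (3 × 0.787) = 0.6777; Cpl = (μ̂ − LSL) / (3σ̂) = (31.5 − 29.5) / (3 × 0.787) = 0.8471; Cpk = min(Cpu, Cpl) = 0.6777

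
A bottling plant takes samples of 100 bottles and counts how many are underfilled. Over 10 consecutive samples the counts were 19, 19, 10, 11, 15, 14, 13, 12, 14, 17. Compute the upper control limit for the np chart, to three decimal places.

24.933

p̄ = Σdᵢ / (k·n) = 144 / (10 × 100) = 0.14400
UCL = np̄ + 3·√(np̄(1−p̄)) = 14.4000 + 3 × √(14.4000×0.85600) = 14.4000 + 3 × 3.5109 = 24.9327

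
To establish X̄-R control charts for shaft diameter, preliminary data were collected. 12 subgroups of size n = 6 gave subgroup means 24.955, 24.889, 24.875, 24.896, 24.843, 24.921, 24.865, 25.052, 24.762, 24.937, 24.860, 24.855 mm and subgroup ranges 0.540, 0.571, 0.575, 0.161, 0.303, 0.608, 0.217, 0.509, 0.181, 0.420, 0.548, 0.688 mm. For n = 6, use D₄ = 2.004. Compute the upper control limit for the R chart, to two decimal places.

R̄ = (0.540 + 0.571 + 0.575 + 0.161 + 0.303 + 0.608 + 0.217 + 0.509 + 0.181 + 0.420 + 0.548 + 0.688) / 12 = 5.3210 / 12 = 0.4434
UCL_R = D₄·R̄ = 2.004 × 0.4434 = 0.8886

0.89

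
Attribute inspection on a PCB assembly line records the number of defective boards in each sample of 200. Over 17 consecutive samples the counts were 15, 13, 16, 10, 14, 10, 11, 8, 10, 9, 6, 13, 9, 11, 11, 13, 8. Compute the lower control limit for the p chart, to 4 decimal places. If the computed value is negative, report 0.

p̄ = Σdᵢ / (k·n) = 187 / (17 × 200) = 0.05500
LCL = p̄ − 3·√(p̄(1−p̄)/n) = 0.05500 − 3 × 0.01612 = 0.00664

0.0066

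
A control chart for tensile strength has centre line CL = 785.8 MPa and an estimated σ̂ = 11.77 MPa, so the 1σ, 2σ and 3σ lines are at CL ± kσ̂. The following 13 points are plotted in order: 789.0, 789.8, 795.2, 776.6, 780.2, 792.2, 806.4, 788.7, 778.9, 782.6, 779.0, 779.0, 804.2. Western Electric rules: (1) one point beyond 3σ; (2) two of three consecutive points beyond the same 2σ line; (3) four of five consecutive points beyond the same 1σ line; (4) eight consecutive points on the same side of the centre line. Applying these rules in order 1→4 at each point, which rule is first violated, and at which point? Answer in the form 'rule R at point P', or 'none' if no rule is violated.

none

Zone of each point (C = within 1σ̂, B = 1σ̂–2σ̂, A = 2σ̂–3σ̂, * = beyond 3σ̂; sign = side of CL): 1:+C, 2:+C, 3:+C, 4:-C, 5:-C, 6:+C, 7:+B, 8:+C, 9:-C, 10:-C, 11:-C, 12:-C, 13:+B
No rule fires across all 13 points.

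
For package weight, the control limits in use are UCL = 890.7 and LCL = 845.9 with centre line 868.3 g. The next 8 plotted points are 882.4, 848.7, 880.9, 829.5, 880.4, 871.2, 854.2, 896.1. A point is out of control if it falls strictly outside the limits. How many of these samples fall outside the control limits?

Compare each point to [845.9, 890.7]: sample 4 = 829.5 < LCL; sample 8 = 896.1 > UCL.

2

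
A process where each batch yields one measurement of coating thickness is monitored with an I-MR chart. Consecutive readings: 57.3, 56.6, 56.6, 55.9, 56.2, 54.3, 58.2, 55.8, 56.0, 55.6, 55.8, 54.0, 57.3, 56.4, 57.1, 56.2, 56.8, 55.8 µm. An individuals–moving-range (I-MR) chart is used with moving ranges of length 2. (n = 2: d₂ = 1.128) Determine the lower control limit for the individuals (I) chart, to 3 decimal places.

X̄ = (57.3 + 56.6 + 56.6 + 55.9 + 56.2 + 54.3 + 58.2 + 55.8 + 56.0 + 55.6 + 55.8 + 54.0 + 57.3 + 56.4 + 57.1 + 56.2 + 56.8 + 55.8) / 18 = 56.2167
Moving ranges: 0.7, 0.0, 0.7, 0.3, 1.9, 3.9, 2.4, 0.2, 0.4, 0.2, 1.8, 3.3, 0.9, 0.7, 0.9, 0.6, 1.0; M̄R̄ = 19.9000 / 17 = 1.1706
LCL = X̄ − 3·M̄R̄/d₂ = 56.2167 − 3 × 1.1706 / 1.128 = 53.1034

53.103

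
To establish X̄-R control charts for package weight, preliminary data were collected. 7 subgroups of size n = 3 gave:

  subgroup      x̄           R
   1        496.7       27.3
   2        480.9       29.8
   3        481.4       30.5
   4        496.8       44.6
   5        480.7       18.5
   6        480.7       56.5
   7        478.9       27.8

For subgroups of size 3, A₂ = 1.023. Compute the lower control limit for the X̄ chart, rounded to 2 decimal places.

X̄̄ = (496.7 + 480.9 + 481.4 + 496.8 + 480.7 + 480.7 + 478.9) / 7 = 3396.1000 / 7 = 485.1571
R̄ = (27.3 + 29.8 + 30.5 + 44.6 + 18.5 + 56.5 + 27.8) / 7 = 235.0000 / 7 = 33.5714
LCL = X̄̄ − A₂·R̄ = 485.1571 − 1.023 × 33.5714 = 450.8136

450.81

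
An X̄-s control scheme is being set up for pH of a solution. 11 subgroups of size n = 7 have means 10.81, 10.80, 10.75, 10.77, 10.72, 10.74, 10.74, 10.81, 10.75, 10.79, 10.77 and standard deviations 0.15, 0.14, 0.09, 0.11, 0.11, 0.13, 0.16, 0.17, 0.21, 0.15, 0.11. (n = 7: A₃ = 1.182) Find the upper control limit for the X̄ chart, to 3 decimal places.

X̄̄ = (10.81 + 10.80 + 10.75 + 10.77 + 10.72 + 10.74 + 10.74 + 10.81 + 10.75 + 10.79 + 10.77) / 11 = 10.7682
s̄ = (0.15 + 0.14 + 0.09 + 0.11 + 0.11 + 0.13 + 0.16 + 0.17 + 0.21 + 0.15 + 0.11) / 11 = 0.1391
UCL = X̄̄ + A₃·s̄ = 10.7682 + 1.182 × 0.1391 = 10.9326

10.933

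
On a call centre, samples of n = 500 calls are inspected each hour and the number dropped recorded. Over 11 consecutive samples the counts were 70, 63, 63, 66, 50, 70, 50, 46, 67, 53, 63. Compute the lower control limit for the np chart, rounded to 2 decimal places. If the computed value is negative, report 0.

38.28

p̄ = Σdᵢ / (k·n) = 661 / (11 × 500) = 0.12018
LCL = np̄ − 3·√(np̄(1−p̄)) = 60.0909 − 3 × 7.2711 = 38.2776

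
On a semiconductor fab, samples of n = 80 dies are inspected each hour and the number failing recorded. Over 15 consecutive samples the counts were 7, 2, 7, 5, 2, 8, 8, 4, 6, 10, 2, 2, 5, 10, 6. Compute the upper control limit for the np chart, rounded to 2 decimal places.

12.45

p̄ = Σdᵢ / (k·n) = 84 / (15 × 80) = 0.07000
UCL = np̄ + 3·√(np̄(1−p̄)) = 5.6000 + 3 × √(5.6000×0.93000) = 5.6000 + 3 × 2.2821 = 12.4463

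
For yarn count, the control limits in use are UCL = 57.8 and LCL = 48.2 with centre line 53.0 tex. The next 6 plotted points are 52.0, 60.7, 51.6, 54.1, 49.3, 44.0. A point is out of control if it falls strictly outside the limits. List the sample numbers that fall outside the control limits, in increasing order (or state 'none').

Compare each point to [48.2, 57.8]: sample 2 = 60.7 > UCL; sample 6 = 44.0 < LCL.

2, 6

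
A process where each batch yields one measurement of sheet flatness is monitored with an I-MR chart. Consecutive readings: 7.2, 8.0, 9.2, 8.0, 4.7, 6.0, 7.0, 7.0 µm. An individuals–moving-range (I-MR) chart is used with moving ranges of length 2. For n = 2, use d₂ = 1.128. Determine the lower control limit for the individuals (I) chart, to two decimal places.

X̄ = (7.2 + 8.0 + 9.2 + 8.0 + 4.7 + 6.0 + 7.0 + 7.0) / 8 = 7.1375
Moving ranges: 0.8, 1.2, 1.2, 3.3, 1.3, 1.0, 0.0; M̄R̄ = 8.8000 / 7 = 1.2571
LCL = X̄ − 3·M̄R̄/d₂ = 7.1375 − 3 × 1.2571 / 1.128 = 3.7940

3.79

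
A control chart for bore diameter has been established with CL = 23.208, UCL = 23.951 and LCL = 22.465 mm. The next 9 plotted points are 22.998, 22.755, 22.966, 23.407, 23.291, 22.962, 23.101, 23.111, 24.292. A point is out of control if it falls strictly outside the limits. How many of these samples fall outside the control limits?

Compare each point to [22.465, 23.951]: sample 9 = 24.292 > UCL.

1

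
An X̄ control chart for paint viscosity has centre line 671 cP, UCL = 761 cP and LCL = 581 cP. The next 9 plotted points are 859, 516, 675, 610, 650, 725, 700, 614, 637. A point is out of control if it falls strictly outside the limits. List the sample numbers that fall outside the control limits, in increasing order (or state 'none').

Compare each point to [581, 761]: sample 1 = 859 > UCL; sample 2 = 516 < LCL.

1, 2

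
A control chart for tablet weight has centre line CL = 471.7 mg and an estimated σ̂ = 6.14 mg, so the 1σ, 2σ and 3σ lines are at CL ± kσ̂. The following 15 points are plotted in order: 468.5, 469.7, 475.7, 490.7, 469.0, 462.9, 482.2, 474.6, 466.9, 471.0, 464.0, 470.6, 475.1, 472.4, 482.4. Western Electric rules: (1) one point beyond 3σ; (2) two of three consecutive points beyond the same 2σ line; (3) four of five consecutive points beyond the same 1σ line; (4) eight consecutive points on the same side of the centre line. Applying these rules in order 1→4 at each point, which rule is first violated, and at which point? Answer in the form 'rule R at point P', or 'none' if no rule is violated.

rule 1 at point 4

Zone of each point (C = within 1σ̂, B = 1σ̂–2σ̂, A = 2σ̂–3σ̂, * = beyond 3σ̂; sign = side of CL): 1:-C, 2:-C, 3:+C, 4:+*, 5:-C, 6:-B, 7:+B, 8:+C, 9:-C, 10:-C, 11:-B, 12:-C, 13:+C, 14:+C, 15:+B
Rule 1 (one point beyond the 3σ limits) is satisfied at point 4.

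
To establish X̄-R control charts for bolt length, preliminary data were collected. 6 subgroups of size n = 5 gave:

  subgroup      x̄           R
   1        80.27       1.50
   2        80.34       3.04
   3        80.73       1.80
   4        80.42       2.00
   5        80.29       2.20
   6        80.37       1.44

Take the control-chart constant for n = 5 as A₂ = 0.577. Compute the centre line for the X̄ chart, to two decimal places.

X̄̄ = (80.27 + 80.34 + 80.73 + 80.42 + 80.29 + 80.37) / 6 = 482.4200 / 6 = 80.4033
CL = X̄̄ = 80.4033

80.40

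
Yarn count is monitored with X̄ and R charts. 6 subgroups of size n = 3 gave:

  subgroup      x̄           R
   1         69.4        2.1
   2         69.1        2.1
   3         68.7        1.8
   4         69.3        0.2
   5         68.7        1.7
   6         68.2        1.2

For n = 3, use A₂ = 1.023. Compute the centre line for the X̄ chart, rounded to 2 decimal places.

X̄̄ = (69.4 + 69.1 + 68.7 + 69.3 + 68.7 + 68.2) / 6 = 413.4000 / 6 = 68.9000
CL = X̄̄ = 68.9000

68.90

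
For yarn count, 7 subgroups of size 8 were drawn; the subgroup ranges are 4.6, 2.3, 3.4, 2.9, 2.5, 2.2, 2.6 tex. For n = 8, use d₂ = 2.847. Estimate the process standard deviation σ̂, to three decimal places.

1.029

R̄ = (4.6 + 2.3 + 3.4 + 2.9 + 2.5 + 2.2 + 2.6) / 7 = 2.9286
σ̂ = R̄ / d₂ = 2.9286 / 2.847 = 1.0287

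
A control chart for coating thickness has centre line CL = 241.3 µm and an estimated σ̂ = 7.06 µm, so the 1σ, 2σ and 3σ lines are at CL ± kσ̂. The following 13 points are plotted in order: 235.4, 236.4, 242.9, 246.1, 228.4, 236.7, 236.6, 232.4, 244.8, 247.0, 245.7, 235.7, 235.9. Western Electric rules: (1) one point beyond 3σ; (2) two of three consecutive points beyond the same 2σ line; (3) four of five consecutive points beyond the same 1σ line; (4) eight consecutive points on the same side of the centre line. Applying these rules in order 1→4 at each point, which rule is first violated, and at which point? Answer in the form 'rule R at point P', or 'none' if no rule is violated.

none

Zone of each point (C = within 1σ̂, B = 1σ̂–2σ̂, A = 2σ̂–3σ̂, * = beyond 3σ̂; sign = side of CL): 1:-C, 2:-C, 3:+C, 4:+C, 5:-B, 6:-C, 7:-C, 8:-B, 9:+C, 10:+C, 11:+C, 12:-C, 13:-C
No rule fires across all 13 points.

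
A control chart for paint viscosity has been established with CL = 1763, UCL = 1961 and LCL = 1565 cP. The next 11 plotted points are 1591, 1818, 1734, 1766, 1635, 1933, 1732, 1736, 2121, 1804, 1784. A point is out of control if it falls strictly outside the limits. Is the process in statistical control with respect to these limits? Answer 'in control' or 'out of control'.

Compare each point to [1565, 1961]: sample 9 = 2121 > UCL.

out of control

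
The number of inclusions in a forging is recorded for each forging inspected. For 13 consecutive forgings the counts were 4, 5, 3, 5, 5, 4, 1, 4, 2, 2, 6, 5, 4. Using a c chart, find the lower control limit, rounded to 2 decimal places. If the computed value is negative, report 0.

0.00

c̄ = (4 + 5 + 3 + 5 + 5 + 4 + 1 + 4 + 2 + 2 + 6 + 5 + 4) / 13 = 50 / 13 = 3.8462
LCL = c̄ − 3√c̄ = 3.8462 − 3 × 1.9612 = -2.0373 → 0 (cannot be negative)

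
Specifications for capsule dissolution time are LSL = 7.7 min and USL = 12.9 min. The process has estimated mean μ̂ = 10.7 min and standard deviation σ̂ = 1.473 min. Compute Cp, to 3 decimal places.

Cp = (USL − LSL) / (6σ̂) = (12.9 − 7.7) / (6 × 1.473) = 5.2000 / 8.8380 = 0.5884

0.588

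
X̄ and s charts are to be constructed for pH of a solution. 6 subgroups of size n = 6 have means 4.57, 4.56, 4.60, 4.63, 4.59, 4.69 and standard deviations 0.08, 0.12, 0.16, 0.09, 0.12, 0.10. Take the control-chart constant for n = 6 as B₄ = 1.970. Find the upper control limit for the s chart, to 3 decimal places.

0.220

s̄ = (0.08 + 0.12 + 0.16 + 0.09 + 0.12 + 0.10) / 6 = 0.1117
UCL_s = B₄·s̄ = 1.970 × 0.1117 = 0.2200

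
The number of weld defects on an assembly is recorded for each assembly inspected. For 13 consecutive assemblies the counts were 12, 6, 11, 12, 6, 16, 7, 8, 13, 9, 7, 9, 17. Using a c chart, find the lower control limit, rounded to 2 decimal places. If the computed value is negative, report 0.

0.64

c̄ = (12 + 6 + 11 + 12 + 6 + 16 + 7 + 8 + 13 + 9 + 7 + 9 + 17) / 13 = 133 / 13 = 10.2308
LCL = c̄ − 3√c̄ = 10.2308 − 3 × 3.1986 = 0.6351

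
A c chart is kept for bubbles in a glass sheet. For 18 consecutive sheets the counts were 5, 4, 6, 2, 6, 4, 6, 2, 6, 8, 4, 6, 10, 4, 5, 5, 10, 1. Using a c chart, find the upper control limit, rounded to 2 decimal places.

c̄ = (5 + 4 + 6 + 2 + 6 + 4 + 6 + 2 + 6 + 8 + 4 + 6 + 10 + 4 + 5 + 5 + 10 + 1) / 18 = 94 / 18 = 5.2222
UCL = c̄ + 3√c̄ = 5.2222 + 3 × √5.2222 = 5.2222 + 3 × 2.2852 = 12.0779

12.08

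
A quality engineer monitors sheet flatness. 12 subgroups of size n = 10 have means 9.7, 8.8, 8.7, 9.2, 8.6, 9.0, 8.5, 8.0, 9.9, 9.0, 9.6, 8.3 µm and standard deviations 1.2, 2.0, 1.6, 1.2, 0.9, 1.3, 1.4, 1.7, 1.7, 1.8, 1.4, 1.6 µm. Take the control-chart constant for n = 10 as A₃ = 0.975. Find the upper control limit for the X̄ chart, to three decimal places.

X̄̄ = (9.7 + 8.8 + 8.7 + 9.2 + 8.6 + 9.0 + 8.5 + 8.0 + 9.9 + 9.0 + 9.6 + 8.3) / 12 = 8.9417
s̄ = (1.2 + 2.0 + 1.6 + 1.2 + 0.9 + 1.3 + 1.4 + 1.7 + 1.7 + 1.8 + 1.4 + 1.6) / 12 = 1.4833
UCL = X̄̄ + A₃·s̄ = 8.9417 + 0.975 × 1.4833 = 10.3879

10.388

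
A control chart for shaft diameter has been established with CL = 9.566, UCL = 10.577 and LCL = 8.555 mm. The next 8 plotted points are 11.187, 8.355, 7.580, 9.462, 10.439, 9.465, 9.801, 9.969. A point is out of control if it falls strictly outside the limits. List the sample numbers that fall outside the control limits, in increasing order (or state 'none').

1, 2, 3

Compare each point to [8.555, 10.577]: sample 1 = 11.187 > UCL; sample 2 = 8.355 < LCL; sample 3 = 7.580 < LCL.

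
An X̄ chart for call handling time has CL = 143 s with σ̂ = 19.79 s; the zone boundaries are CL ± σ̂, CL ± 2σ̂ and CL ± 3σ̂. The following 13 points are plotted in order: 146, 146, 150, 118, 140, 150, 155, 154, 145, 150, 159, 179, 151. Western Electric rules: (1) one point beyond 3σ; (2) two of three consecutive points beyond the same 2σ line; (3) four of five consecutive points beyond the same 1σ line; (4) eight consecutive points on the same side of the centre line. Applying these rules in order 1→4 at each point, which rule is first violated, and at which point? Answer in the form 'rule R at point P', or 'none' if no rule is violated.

rule 4 at point 13

Zone of each point (C = within 1σ̂, B = 1σ̂–2σ̂, A = 2σ̂–3σ̂, * = beyond 3σ̂; sign = side of CL): 1:+C, 2:+C, 3:+C, 4:-B, 5:-C, 6:+C, 7:+C, 8:+C, 9:+C, 10:+C, 11:+C, 12:+B, 13:+C
Rule 4 (eight consecutive points on the same side of the centre line) is satisfied at point 13.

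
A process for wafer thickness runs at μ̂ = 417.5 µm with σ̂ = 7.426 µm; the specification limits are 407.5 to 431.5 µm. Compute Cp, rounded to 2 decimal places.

0.54

Cp = (USL − LSL) / (6σ̂) = (431.5 − 407.5) / (6 × 7.426) = 24.0000 / 44.5560 = 0.5386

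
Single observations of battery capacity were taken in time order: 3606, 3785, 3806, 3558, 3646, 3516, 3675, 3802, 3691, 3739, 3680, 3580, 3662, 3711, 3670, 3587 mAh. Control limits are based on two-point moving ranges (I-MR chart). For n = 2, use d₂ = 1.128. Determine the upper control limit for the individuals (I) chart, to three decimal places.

3940.015

X̄ = (3606 + 3785 + 3806 + 3558 + 3646 + 3516 + 3675 + 3802 + 3691 + 3739 + 3680 + 3580 + 3662 + 3711 + 3670 + 3587) / 16 = 3669.6250
Moving ranges: 179, 21, 248, 88, 130, 159, 127, 111, 48, 59, 100, 82, 49, 41, 83; M̄R̄ = 1525.0000 / 15 = 101.6667
UCL = X̄ + 3·M̄R̄/d₂ = 3669.6250 + 3 × 101.6667 / 1.128 = 3940.0151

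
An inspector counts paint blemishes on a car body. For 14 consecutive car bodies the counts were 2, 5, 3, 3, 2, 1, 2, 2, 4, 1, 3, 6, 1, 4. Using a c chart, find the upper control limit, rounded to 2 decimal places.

7.79

c̄ = (2 + 5 + 3 + 3 + 2 + 1 + 2 + 2 + 4 + 1 + 3 + 6 + 1 + 4) / 14 = 39 / 14 = 2.7857
UCL = c̄ + 3√c̄ = 2.7857 + 3 × √2.7857 = 2.7857 + 3 × 1.6690 = 7.7929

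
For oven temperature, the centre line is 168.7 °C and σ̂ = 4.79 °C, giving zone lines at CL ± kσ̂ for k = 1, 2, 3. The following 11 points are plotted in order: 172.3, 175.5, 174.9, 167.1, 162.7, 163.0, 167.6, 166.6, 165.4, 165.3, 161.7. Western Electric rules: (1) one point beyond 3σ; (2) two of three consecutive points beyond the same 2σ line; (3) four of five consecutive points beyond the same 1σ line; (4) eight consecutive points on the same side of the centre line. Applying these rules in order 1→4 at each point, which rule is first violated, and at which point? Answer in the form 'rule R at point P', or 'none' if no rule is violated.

rule 4 at point 11

Zone of each point (C = within 1σ̂, B = 1σ̂–2σ̂, A = 2σ̂–3σ̂, * = beyond 3σ̂; sign = side of CL): 1:+C, 2:+B, 3:+B, 4:-C, 5:-B, 6:-B, 7:-C, 8:-C, 9:-C, 10:-C, 11:-B
Rule 4 (eight consecutive points on the same side of the centre line) is satisfied at point 11.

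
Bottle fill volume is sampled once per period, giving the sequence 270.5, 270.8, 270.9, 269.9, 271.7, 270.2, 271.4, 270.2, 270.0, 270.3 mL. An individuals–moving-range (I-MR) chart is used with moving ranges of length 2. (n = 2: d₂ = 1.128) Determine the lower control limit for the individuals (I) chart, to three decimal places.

X̄ = (270.5 + 270.8 + 270.9 + 269.9 + 271.7 + 270.2 + 271.4 + 270.2 + 270.0 + 270.3) / 10 = 270.5900
Moving ranges: 0.3, 0.1, 1.0, 1.8, 1.5, 1.2, 1.2, 0.2, 0.3; M̄R̄ = 7.6000 / 9 = 0.8444
LCL = X̄ − 3·M̄R̄/d₂ = 270.5900 − 3 × 0.8444 / 1.128 = 268.3441

268.344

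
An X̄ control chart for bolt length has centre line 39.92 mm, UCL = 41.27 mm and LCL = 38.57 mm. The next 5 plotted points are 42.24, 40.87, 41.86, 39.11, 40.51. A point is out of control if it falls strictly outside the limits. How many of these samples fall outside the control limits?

Compare each point to [38.57, 41.27]: sample 1 = 42.24 > UCL; sample 3 = 41.86 > UCL.

2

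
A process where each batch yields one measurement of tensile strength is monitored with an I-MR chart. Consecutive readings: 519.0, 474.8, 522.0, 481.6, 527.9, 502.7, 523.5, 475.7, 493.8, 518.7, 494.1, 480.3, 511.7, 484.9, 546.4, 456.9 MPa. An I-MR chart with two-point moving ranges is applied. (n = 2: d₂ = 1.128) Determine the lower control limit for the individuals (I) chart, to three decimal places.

401.141

X̄ = (519.0 + 474.8 + 522.0 + 481.6 + 527.9 + 502.7 + 523.5 + 475.7 + 493.8 + 518.7 + 494.1 + 480.3 + 511.7 + 484.9 + 546.4 + 456.9) / 16 = 500.8750
Moving ranges: 44.2, 47.2, 40.4, 46.3, 25.2, 20.8, 47.8, 18.1, 24.9, 24.6, 13.8, 31.4, 26.8, 61.5, 89.5; M̄R̄ = 562.5000 / 15 = 37.5000
LCL = X̄ − 3·M̄R̄/d₂ = 500.8750 − 3 × 37.5000 / 1.128 = 401.1410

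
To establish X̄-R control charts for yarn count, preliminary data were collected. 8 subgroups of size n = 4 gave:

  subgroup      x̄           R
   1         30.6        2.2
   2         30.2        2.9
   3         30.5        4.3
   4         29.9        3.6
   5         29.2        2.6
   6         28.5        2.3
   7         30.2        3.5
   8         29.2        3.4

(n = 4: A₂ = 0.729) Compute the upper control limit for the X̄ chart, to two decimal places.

32.05

X̄̄ = (30.6 + 30.2 + 30.5 + 29.9 + 29.2 + 28.5 + 30.2 + 29.2) / 8 = 238.3000 / 8 = 29.7875
R̄ = (2.2 + 2.9 + 4.3 + 3.6 + 2.6 + 2.3 + 3.5 + 3.4) / 8 = 24.8000 / 8 = 3.1000
UCL = X̄̄ + A₂·R̄ = 29.7875 + 0.729 × 3.1000 = 32.0474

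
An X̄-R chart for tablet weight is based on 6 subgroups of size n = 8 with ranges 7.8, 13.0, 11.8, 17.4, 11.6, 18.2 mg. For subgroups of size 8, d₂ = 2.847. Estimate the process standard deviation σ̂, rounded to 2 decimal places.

4.67

R̄ = (7.8 + 13.0 + 11.8 + 17.4 + 11.6 + 18.2) / 6 = 13.3000
σ̂ = R̄ / d₂ = 13.3000 / 2.847 = 4.6716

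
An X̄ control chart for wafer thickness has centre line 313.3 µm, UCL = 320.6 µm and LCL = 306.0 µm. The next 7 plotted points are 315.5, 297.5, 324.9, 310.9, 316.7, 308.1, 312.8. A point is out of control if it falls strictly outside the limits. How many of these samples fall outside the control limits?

2

Compare each point to [306.0, 320.6]: sample 2 = 297.5 < LCL; sample 3 = 324.9 > UCL.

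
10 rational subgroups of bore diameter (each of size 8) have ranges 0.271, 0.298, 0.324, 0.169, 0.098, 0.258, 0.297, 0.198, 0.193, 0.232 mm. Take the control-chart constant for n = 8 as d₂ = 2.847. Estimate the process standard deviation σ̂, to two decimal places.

R̄ = (0.271 + 0.298 + 0.324 + 0.169 + 0.098 + 0.258 + 0.297 + 0.198 + 0.193 + 0.232) / 10 = 0.2338
σ̂ = R̄ / d₂ = 0.2338 / 2.847 = 0.0821

0.08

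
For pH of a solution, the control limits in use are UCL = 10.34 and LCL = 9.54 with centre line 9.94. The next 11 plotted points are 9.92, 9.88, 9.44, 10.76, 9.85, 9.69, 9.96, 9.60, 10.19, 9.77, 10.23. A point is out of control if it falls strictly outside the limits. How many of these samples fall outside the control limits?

2

Compare each point to [9.54, 10.34]: sample 3 = 9.44 < LCL; sample 4 = 10.76 > UCL.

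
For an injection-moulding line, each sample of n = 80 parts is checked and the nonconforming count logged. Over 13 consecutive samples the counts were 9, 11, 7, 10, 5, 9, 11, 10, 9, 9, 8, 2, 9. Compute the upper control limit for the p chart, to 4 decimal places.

0.2075

p̄ = Σdᵢ / (k·n) = 109 / (13 × 80) = 0.10481
UCL = p̄ + 3·√(p̄(1−p̄)/n) = 0.10481 + 3 × √(0.10481×0.89519/80) = 0.10481 + 3 × 0.03425 = 0.20755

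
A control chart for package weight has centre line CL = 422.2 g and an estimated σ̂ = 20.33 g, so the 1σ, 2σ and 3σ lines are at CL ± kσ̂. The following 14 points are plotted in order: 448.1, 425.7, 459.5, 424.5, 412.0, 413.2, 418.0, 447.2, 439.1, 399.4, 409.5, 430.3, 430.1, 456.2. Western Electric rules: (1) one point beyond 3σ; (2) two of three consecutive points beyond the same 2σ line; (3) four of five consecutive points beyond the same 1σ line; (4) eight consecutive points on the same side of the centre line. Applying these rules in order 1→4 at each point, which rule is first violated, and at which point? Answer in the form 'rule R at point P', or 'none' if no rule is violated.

Zone of each point (C = within 1σ̂, B = 1σ̂–2σ̂, A = 2σ̂–3σ̂, * = beyond 3σ̂; sign = side of CL): 1:+B, 2:+C, 3:+B, 4:+C, 5:-C, 6:-C, 7:-C, 8:+B, 9:+C, 10:-B, 11:-C, 12:+C, 13:+C, 14:+B
No rule fires across all 14 points.

none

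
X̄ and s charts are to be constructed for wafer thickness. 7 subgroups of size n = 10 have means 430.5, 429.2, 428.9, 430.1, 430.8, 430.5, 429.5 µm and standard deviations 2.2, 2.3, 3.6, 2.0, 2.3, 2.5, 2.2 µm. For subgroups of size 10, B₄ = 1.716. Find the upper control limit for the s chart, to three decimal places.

s̄ = (2.2 + 2.3 + 3.6 + 2.0 + 2.3 + 2.5 + 2.2) / 7 = 2.4429
UCL_s = B₄·s̄ = 1.716 × 2.4429 = 4.1919

4.192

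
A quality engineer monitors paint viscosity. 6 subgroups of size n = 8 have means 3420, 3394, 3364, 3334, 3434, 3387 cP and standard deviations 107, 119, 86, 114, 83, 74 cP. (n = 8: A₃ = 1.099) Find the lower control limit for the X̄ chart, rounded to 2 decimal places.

X̄̄ = (3420 + 3394 + 3364 + 3334 + 3434 + 3387) / 6 = 3388.8333
s̄ = (107 + 119 + 86 + 114 + 83 + 74) / 6 = 97.1667
LCL = X̄̄ − A₃·s̄ = 3388.8333 − 1.099 × 97.1667 = 3282.0472

3282.05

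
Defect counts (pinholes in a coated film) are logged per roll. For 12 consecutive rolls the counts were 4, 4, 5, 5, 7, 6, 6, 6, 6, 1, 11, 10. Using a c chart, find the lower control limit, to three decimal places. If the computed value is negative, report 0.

0.000

c̄ = (4 + 4 + 5 + 5 + 7 + 6 + 6 + 6 + 6 + 1 + 11 + 10) / 12 = 71 / 12 = 5.9167
LCL = c̄ − 3√c̄ = 5.9167 − 3 × 2.4324 = -1.3806 → 0 (cannot be negative)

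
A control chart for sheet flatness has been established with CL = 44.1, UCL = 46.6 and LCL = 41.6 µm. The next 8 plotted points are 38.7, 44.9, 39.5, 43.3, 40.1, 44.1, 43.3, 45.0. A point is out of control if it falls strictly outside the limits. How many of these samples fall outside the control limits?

3

Compare each point to [41.6, 46.6]: sample 1 = 38.7 < LCL; sample 3 = 39.5 < LCL; sample 5 = 40.1 < LCL.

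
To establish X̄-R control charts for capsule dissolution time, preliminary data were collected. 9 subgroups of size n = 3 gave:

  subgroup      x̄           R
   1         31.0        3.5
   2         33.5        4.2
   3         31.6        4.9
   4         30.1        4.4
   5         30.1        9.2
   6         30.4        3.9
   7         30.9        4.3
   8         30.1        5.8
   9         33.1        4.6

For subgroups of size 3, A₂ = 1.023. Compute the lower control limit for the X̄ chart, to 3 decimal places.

26.108

X̄̄ = (31.0 + 33.5 + 31.6 + 30.1 + 30.1 + 30.4 + 30.9 + 30.1 + 33.1) / 9 = 280.8000 / 9 = 31.2000
R̄ = (3.5 + 4.2 + 4.9 + 4.4 + 9.2 + 3.9 + 4.3 + 5.8 + 4.6) / 9 = 44.8000 / 9 = 4.9778
LCL = X̄̄ − A₂·R̄ = 31.2000 − 1.023 × 4.9778 = 26.1077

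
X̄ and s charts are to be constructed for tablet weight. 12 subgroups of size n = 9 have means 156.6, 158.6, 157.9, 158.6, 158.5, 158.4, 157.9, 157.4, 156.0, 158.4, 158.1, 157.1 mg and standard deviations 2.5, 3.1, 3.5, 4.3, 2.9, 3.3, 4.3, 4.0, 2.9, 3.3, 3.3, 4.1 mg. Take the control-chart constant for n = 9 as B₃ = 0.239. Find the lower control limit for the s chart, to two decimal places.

0.83

s̄ = (2.5 + 3.1 + 3.5 + 4.3 + 2.9 + 3.3 + 4.3 + 4.0 + 2.9 + 3.3 + 3.3 + 4.1) / 12 = 3.4583
LCL_s = B₃·s̄ = 0.239 × 3.4583 = 0.8265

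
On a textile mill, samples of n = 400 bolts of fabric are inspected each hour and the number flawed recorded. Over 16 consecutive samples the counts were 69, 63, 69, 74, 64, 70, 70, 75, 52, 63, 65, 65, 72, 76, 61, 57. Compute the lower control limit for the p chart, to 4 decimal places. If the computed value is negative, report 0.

0.1105

p̄ = Σdᵢ / (k·n) = 1065 / (16 × 400) = 0.16641
LCL = p̄ − 3·√(p̄(1−p̄)/n) = 0.16641 − 3 × 0.01862 = 0.11054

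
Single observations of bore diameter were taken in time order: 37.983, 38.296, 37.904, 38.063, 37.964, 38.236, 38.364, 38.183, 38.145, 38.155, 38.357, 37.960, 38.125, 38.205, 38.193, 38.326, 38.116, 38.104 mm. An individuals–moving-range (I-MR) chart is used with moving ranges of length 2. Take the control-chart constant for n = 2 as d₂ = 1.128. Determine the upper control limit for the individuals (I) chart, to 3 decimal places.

38.587

X̄ = (37.983 + 38.296 + 37.904 + 38.063 + 37.964 + 38.236 + 38.364 + 38.183 + 38.145 + 38.155 + 38.357 + 37.960 + 38.125 + 38.205 + 38.193 + 38.326 + 38.116 + 38.104) / 18 = 38.1488
Moving ranges: 0.313, 0.392, 0.159, 0.099, 0.272, 0.128, 0.181, 0.038, 0.010, 0.202, 0.397, 0.165, 0.080, 0.012, 0.133, 0.210, 0.012; M̄R̄ = 2.8030 / 17 = 0.1649
UCL = X̄ + 3·M̄R̄/d₂ = 38.1488 + 3 × 0.1649 / 1.128 = 38.5874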